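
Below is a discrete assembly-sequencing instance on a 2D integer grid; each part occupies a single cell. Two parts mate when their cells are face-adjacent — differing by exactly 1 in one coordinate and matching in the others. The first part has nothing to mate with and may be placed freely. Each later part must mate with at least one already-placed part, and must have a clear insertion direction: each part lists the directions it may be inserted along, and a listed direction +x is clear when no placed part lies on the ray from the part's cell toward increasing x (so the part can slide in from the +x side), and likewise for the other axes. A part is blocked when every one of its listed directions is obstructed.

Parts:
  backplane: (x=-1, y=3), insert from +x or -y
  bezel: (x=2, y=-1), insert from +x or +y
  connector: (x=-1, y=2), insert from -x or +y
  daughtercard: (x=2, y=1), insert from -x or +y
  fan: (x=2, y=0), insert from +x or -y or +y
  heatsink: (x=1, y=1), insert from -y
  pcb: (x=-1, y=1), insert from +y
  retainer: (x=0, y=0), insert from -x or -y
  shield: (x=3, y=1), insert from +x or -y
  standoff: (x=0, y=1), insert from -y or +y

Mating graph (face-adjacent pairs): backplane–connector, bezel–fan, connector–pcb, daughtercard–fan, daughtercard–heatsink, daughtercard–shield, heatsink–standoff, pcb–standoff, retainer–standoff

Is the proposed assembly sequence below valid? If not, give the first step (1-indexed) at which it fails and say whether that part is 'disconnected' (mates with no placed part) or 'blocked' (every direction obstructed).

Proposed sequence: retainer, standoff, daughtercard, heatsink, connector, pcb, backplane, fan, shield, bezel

Invalid at step 3 (disconnected)

1. retainer@(0, 0) [-x clear] — {retainer}
2. standoff@(0, 1) [+y clear] — {retainer, standoff}
3. daughtercard@(2, 1) — no placed neighbour ⇒ disconnected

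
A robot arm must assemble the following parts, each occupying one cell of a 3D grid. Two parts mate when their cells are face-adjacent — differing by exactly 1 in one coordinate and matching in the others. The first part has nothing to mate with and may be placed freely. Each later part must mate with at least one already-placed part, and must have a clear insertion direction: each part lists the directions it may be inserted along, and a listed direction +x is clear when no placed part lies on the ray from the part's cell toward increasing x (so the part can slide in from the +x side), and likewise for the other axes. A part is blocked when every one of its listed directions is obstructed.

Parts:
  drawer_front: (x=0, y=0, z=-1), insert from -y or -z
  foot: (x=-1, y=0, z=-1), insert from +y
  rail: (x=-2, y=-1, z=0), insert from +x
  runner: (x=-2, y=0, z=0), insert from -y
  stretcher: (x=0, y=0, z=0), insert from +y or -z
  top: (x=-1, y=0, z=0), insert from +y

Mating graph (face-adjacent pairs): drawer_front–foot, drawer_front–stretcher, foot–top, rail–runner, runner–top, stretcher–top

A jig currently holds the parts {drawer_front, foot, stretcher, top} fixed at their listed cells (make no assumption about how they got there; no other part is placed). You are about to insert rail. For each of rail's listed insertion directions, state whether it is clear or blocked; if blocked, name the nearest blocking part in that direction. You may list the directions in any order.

+x: clear

+x: ray from rail(-2, -1, 0) has no placed part ⇒ clear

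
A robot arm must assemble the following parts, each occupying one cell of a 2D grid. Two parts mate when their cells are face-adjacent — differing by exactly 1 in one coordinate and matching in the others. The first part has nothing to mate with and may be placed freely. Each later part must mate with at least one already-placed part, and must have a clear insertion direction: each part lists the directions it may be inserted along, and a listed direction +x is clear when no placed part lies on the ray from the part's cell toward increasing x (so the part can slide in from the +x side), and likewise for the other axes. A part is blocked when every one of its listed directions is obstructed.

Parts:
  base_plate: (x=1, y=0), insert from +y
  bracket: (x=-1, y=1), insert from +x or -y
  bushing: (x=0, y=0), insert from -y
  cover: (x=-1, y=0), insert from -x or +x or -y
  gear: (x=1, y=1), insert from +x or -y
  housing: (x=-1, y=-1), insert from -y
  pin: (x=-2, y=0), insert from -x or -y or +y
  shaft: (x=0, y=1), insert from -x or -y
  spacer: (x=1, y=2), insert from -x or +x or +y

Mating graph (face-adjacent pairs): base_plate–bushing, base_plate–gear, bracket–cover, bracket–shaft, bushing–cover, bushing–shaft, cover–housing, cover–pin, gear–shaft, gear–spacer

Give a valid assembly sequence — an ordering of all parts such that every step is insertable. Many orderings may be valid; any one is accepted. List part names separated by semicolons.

bracket; cover; shaft; pin; housing; bushing; base_plate; gear; spacer

1. bracket@(-1, 1) [+x clear] — {bracket}
2. cover@(-1, 0) [-x clear] — {bracket, cover}
3. shaft@(0, 1) [-y clear] — {bracket, cover, shaft}
4. pin@(-2, 0) [-x clear] — {bracket, cover, pin, shaft}
5. housing@(-1, -1) [-y clear] — {bracket, cover, housing, pin, shaft}
6. bushing@(0, 0) [-y clear] — {bracket, bushing, cover, housing, pin, shaft}
7. base_plate@(1, 0) [+y clear] — {base_plate, bracket, bushing, cover, housing, pin, shaft}
8. gear@(1, 1) [+x clear] — {base_plate, bracket, bushing, cover, gear, housing, pin, shaft}
9. spacer@(1, 2) [-x clear] — {base_plate, bracket, bushing, cover, gear, housing, pin, shaft, spacer}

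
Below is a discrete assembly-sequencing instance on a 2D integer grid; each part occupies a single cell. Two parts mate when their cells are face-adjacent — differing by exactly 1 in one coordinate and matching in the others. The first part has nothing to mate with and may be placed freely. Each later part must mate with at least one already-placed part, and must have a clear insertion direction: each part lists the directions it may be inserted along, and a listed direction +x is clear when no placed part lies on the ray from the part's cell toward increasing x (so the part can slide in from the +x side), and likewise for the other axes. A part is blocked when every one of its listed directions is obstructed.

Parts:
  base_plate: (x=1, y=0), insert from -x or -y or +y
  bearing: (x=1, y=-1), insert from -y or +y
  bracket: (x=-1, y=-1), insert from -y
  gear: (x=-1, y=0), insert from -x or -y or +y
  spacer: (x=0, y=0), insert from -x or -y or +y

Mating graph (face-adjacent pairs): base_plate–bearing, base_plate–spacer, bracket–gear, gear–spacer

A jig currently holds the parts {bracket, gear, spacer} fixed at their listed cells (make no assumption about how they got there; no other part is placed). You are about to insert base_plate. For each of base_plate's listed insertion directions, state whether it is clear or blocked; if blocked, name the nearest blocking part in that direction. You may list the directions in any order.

+y: clear; -x: blocked by spacer; -y: clear

-x: nearest on ray is spacer@(0, 0) ⇒ blocked
-y: ray from base_plate(1, 0) has no placed part ⇒ clear
+y: ray from base_plate(1, 0) has no placed part ⇒ clear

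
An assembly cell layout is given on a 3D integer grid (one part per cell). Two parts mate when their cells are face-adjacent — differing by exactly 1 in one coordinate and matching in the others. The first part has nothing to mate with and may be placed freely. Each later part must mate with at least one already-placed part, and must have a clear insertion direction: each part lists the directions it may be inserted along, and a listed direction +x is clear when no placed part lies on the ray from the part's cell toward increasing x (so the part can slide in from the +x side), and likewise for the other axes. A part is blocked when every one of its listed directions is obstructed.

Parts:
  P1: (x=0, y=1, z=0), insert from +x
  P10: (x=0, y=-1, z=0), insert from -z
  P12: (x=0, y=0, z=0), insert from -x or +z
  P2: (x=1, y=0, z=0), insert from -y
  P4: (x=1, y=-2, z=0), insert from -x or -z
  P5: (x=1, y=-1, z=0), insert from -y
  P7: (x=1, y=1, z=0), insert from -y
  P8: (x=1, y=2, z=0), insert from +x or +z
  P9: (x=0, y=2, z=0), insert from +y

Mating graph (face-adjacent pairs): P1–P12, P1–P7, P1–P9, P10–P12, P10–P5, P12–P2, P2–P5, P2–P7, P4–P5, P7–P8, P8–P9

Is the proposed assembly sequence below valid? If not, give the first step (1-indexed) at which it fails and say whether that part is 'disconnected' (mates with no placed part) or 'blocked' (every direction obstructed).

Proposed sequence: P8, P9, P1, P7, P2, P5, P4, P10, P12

Valid

1. P8@(1, 2, 0) [+x clear] — {P8}
2. P9@(0, 2, 0) [+y clear] — {P8, P9}
3. P1@(0, 1, 0) [+x clear] — {P1, P8, P9}
4. P7@(1, 1, 0) [-y clear] — {P1, P7, P8, P9}
5. P2@(1, 0, 0) [-y clear] — {P1, P2, P7, P8, P9}
6. P5@(1, -1, 0) [-y clear] — {P1, P2, P5, P7, P8, P9}
7. P4@(1, -2, 0) [-x clear] — {P1, P2, P4, P5, P7, P8, P9}
8. P10@(0, -1, 0) [-z clear] — {P1, P10, P2, P4, P5, P7, P8, P9}
9. P12@(0, 0, 0) [-x clear] — {P1, P10, P12, P2, P4, P5, P7, P8, P9}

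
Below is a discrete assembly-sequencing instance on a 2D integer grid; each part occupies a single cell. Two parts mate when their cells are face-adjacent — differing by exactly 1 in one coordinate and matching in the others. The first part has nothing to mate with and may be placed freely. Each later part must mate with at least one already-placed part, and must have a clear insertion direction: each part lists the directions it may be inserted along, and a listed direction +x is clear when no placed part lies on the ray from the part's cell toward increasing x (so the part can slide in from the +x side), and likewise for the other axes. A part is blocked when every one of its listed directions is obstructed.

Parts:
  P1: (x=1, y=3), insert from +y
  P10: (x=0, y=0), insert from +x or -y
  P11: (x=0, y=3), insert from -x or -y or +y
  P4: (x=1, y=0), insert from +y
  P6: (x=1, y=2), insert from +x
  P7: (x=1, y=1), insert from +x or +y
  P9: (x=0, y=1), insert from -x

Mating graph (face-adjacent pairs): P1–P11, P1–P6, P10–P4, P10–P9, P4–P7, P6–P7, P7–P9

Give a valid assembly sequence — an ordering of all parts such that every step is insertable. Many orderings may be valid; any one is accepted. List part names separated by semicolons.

1. P9@(0, 1) [-x clear] — {P9}
2. P10@(0, 0) [+x clear] — {P10, P9}
3. P4@(1, 0) [+y clear] — {P10, P4, P9}
4. P7@(1, 1) [+x clear] — {P10, P4, P7, P9}
5. P6@(1, 2) [+x clear] — {P10, P4, P6, P7, P9}
6. P1@(1, 3) [+y clear] — {P1, P10, P4, P6, P7, P9}
7. P11@(0, 3) [-x clear] — {P1, P10, P11, P4, P6, P7, P9}

P9; P10; P4; P7; P6; P1; P11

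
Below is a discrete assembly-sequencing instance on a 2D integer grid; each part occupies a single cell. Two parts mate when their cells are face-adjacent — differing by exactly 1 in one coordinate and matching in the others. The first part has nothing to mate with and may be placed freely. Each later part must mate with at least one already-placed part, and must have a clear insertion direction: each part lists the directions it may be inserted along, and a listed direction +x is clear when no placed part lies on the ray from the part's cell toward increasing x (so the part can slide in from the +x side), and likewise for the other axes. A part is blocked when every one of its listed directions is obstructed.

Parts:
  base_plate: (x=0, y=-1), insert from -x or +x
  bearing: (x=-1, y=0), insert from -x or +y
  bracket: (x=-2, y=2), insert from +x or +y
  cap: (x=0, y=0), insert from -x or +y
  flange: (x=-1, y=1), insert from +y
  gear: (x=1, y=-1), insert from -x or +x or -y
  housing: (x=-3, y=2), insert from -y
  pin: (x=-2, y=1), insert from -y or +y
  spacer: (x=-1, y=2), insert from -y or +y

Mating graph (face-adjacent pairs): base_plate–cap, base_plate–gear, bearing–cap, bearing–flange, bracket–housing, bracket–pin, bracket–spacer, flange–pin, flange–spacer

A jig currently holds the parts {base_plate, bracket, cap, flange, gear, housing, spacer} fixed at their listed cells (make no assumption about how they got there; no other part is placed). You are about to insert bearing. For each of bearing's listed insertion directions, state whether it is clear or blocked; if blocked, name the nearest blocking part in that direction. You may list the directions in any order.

-x: ray from bearing(-1, 0) has no placed part ⇒ clear
+y: nearest on ray is flange@(-1, 1) ⇒ blocked

+y: blocked by flange; -x: clear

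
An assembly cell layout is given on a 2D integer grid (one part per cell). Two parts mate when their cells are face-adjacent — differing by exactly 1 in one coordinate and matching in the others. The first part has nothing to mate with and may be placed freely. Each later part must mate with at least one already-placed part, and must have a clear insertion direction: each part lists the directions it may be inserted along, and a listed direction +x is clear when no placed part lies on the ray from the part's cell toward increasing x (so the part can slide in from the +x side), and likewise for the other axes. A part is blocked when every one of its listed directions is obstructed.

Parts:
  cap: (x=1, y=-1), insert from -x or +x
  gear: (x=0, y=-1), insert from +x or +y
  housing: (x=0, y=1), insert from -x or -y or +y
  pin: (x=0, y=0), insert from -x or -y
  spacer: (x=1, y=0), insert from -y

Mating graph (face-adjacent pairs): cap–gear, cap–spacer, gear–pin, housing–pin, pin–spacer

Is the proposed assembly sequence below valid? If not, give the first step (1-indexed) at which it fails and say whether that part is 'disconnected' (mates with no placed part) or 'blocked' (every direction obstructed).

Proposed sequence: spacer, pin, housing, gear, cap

1. spacer@(1, 0) [-y clear] — {spacer}
2. pin@(0, 0) [-x clear] — {pin, spacer}
3. housing@(0, 1) [-x clear] — {housing, pin, spacer}
4. gear@(0, -1) [+x clear] — {gear, housing, pin, spacer}
5. cap@(1, -1) [+x clear] — {cap, gear, housing, pin, spacer}

Valid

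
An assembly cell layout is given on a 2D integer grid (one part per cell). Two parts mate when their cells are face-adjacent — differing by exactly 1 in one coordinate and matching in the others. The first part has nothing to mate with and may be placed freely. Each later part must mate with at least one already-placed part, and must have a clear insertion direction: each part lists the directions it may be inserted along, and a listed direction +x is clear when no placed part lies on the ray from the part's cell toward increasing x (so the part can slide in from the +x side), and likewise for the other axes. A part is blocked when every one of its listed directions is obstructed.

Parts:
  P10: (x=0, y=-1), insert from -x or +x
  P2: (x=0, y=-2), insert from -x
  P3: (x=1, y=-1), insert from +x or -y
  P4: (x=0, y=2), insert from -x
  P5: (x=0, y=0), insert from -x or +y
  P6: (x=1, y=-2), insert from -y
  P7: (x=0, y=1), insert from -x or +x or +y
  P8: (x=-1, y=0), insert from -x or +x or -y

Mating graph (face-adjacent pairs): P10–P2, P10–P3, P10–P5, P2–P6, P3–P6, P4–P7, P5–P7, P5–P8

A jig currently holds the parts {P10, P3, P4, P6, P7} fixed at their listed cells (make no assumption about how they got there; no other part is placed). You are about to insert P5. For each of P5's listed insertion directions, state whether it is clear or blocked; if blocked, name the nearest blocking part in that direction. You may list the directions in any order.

+y: blocked by P7; -x: clear

-x: ray from P5(0, 0) has no placed part ⇒ clear
+y: nearest on ray is P7@(0, 1) ⇒ blocked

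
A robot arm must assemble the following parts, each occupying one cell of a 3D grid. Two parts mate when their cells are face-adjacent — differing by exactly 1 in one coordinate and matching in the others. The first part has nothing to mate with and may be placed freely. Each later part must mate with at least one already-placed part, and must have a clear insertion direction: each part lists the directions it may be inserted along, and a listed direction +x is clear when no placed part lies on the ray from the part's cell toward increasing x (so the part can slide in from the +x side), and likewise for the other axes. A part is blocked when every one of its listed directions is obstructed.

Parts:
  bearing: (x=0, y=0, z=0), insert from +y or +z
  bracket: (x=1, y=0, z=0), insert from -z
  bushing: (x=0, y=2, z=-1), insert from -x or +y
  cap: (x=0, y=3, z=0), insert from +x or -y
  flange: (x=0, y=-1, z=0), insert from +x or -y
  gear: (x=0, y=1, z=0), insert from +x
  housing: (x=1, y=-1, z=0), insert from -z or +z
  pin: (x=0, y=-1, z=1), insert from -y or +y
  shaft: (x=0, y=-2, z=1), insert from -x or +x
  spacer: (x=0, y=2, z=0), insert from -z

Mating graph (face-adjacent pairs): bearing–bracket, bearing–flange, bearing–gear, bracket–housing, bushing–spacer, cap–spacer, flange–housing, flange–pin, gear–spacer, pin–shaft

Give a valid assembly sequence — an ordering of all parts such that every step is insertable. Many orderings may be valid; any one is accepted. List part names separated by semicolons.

bracket; housing; bearing; gear; spacer; bushing; cap; flange; pin; shaft

1. bracket@(1, 0, 0) [-z clear] — {bracket}
2. housing@(1, -1, 0) [-z clear] — {bracket, housing}
3. bearing@(0, 0, 0) [+y clear] — {bearing, bracket, housing}
4. gear@(0, 1, 0) [+x clear] — {bearing, bracket, gear, housing}
5. spacer@(0, 2, 0) [-z clear] — {bearing, bracket, gear, housing, spacer}
6. bushing@(0, 2, -1) [-x clear] — {bearing, bracket, bushing, gear, housing, spacer}
7. cap@(0, 3, 0) [+x clear] — {bearing, bracket, bushing, cap, gear, housing, spacer}
8. flange@(0, -1, 0) [-y clear] — {bearing, bracket, bushing, cap, flange, gear, housing, spacer}
9. pin@(0, -1, 1) [-y clear] — {bearing, bracket, bushing, cap, flange, gear, housing, pin, spacer}
10. shaft@(0, -2, 1) [-x clear] — {bearing, bracket, bushing, cap, flange, gear, housing, pin, shaft, spacer}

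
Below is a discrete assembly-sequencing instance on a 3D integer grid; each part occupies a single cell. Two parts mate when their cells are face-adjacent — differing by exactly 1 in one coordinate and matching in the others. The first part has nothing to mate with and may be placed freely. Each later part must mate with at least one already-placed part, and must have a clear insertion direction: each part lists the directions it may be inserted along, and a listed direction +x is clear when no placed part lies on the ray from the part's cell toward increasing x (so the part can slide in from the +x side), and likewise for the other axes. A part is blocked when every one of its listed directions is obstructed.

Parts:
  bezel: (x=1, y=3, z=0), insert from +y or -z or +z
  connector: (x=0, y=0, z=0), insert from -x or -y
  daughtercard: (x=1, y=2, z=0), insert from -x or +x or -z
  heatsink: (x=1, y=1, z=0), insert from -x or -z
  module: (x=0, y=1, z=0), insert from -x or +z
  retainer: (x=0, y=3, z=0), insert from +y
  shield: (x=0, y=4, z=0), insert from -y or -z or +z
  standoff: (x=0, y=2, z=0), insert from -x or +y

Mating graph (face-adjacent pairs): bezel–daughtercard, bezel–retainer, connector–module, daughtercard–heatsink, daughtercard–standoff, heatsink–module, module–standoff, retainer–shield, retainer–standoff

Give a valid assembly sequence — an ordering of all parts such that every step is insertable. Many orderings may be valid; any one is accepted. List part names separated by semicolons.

1. heatsink@(1, 1, 0) [-x clear] — {heatsink}
2. module@(0, 1, 0) [-x clear] — {heatsink, module}
3. standoff@(0, 2, 0) [-x clear] — {heatsink, module, standoff}
4. connector@(0, 0, 0) [-x clear] — {connector, heatsink, module, standoff}
5. retainer@(0, 3, 0) [+y clear] — {connector, heatsink, module, retainer, standoff}
6. shield@(0, 4, 0) [-z clear] — {connector, heatsink, module, retainer, shield, standoff}
7. daughtercard@(1, 2, 0) [+x clear] — {connector, daughtercard, heatsink, module, retainer, shield, standoff}
8. bezel@(1, 3, 0) [+y clear] — {bezel, connector, daughtercard, heatsink, module, retainer, shield, standoff}

heatsink; module; standoff; connector; retainer; shield; daughtercard; bezel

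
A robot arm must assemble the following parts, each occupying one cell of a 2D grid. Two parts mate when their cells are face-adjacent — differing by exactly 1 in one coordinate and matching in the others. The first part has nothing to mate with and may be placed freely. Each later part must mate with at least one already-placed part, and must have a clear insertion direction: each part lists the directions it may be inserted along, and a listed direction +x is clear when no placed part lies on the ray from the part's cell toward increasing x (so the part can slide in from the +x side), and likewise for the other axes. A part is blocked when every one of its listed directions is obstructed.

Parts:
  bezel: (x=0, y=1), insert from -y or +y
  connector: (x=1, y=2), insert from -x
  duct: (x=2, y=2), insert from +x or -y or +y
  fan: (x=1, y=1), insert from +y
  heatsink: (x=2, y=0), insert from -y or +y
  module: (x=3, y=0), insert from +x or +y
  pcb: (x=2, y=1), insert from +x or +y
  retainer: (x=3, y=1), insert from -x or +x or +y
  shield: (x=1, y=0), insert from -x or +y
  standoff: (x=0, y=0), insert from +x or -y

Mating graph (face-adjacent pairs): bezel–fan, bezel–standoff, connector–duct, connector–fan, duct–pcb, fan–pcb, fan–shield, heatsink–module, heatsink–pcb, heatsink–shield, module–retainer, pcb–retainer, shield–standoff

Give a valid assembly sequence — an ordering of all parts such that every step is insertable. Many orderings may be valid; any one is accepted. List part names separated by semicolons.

standoff; shield; bezel; heatsink; pcb; duct; module; fan; connector; retainer

1. standoff@(0, 0) [+x clear] — {standoff}
2. shield@(1, 0) [+y clear] — {shield, standoff}
3. bezel@(0, 1) [+y clear] — {bezel, shield, standoff}
4. heatsink@(2, 0) [-y clear] — {bezel, heatsink, shield, standoff}
5. pcb@(2, 1) [+x clear] — {bezel, heatsink, pcb, shield, standoff}
6. duct@(2, 2) [+x clear] — {bezel, duct, heatsink, pcb, shield, standoff}
7. module@(3, 0) [+x clear] — {bezel, duct, heatsink, module, pcb, shield, standoff}
8. fan@(1, 1) [+y clear] — {bezel, duct, fan, heatsink, module, pcb, shield, standoff}
9. connector@(1, 2) [-x clear] — {bezel, connector, duct, fan, heatsink, module, pcb, shield, standoff}
10. retainer@(3, 1) [+x clear] — {bezel, connector, duct, fan, heatsink, module, pcb, retainer, shield, standoff}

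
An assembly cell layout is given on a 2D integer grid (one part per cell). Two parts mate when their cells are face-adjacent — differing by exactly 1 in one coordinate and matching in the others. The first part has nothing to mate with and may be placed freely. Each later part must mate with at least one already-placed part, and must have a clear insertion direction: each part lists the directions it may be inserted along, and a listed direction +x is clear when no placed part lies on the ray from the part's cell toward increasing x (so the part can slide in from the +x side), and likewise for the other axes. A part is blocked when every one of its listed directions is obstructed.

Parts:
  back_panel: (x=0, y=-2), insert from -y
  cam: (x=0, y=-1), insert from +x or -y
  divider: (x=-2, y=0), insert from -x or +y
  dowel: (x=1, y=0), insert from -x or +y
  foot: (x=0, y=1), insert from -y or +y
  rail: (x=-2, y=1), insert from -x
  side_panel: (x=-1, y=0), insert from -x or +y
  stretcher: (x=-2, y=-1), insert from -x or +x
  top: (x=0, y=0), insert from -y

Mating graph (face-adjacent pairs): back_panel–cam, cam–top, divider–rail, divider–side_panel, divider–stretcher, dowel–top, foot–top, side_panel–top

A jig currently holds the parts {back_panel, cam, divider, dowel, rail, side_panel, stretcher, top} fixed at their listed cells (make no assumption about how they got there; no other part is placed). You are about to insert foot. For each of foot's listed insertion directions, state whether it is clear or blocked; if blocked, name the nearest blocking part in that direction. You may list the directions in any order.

+y: clear; -y: blocked by top

-y: nearest on ray is top@(0, 0) ⇒ blocked
+y: ray from foot(0, 1) has no placed part ⇒ clear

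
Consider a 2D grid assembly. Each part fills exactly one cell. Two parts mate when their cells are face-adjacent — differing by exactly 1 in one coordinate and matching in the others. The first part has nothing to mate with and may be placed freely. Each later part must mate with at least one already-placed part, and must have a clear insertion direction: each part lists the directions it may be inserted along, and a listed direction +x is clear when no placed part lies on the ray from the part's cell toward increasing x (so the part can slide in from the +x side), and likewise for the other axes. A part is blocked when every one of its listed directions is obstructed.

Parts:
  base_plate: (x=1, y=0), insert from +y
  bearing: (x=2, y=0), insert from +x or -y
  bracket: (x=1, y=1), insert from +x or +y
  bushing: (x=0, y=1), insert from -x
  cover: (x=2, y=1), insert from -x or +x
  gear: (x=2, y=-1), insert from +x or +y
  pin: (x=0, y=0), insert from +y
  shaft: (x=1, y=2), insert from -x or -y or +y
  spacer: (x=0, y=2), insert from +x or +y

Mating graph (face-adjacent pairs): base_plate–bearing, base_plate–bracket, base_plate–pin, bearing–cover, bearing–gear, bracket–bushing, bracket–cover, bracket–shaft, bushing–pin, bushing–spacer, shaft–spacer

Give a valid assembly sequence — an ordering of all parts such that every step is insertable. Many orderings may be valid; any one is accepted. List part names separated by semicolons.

1. pin@(0, 0) [+y clear] — {pin}
2. bushing@(0, 1) [-x clear] — {bushing, pin}
3. spacer@(0, 2) [+x clear] — {bushing, pin, spacer}
4. base_plate@(1, 0) [+y clear] — {base_plate, bushing, pin, spacer}
5. bracket@(1, 1) [+x clear] — {base_plate, bracket, bushing, pin, spacer}
6. bearing@(2, 0) [+x clear] — {base_plate, bearing, bracket, bushing, pin, spacer}
7. gear@(2, -1) [+x clear] — {base_plate, bearing, bracket, bushing, gear, pin, spacer}
8. cover@(2, 1) [+x clear] — {base_plate, bearing, bracket, bushing, cover, gear, pin, spacer}
9. shaft@(1, 2) [+y clear] — {base_plate, bearing, bracket, bushing, cover, gear, pin, shaft, spacer}

pin; bushing; spacer; base_plate; bracket; bearing; gear; cover; shaft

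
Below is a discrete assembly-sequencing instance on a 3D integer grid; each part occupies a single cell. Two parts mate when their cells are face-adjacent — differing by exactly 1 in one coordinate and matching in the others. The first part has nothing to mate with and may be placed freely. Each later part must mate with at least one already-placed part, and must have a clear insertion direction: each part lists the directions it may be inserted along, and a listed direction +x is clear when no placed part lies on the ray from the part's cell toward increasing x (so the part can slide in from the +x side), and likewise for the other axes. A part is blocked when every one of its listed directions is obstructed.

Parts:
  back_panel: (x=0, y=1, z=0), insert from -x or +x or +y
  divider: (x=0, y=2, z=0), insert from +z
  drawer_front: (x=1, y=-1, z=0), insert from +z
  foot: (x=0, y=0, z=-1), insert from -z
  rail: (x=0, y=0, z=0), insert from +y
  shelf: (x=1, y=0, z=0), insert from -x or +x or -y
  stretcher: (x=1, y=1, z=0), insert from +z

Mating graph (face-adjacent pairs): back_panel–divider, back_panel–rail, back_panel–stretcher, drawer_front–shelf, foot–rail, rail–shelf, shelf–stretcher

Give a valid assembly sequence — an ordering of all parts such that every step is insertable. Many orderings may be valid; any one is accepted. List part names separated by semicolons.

drawer_front; shelf; stretcher; rail; back_panel; foot; divider

1. drawer_front@(1, -1, 0) [+z clear] — {drawer_front}
2. shelf@(1, 0, 0) [-x clear] — {drawer_front, shelf}
3. stretcher@(1, 1, 0) [+z clear] — {drawer_front, shelf, stretcher}
4. rail@(0, 0, 0) [+y clear] — {drawer_front, rail, shelf, stretcher}
5. back_panel@(0, 1, 0) [-x clear] — {back_panel, drawer_front, rail, shelf, stretcher}
6. foot@(0, 0, -1) [-z clear] — {back_panel, drawer_front, foot, rail, shelf, stretcher}
7. divider@(0, 2, 0) [+z clear] — {back_panel, divider, drawer_front, foot, rail, shelf, stretcher}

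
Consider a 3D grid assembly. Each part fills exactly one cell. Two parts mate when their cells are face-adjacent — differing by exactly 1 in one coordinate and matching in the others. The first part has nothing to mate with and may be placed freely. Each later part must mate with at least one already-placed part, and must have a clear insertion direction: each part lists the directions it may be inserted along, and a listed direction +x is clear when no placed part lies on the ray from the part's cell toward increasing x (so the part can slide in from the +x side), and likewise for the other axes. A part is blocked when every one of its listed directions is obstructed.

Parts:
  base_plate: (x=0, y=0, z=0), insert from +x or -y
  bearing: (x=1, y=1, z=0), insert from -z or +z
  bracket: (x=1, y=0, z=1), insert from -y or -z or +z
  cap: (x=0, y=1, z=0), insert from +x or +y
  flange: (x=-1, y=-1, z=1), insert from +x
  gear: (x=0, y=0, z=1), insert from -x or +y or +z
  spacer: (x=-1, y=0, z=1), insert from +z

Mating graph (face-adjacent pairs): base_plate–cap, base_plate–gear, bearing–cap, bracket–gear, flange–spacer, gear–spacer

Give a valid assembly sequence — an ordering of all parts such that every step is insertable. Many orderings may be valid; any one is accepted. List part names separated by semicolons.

bearing; cap; base_plate; gear; bracket; spacer; flange

1. bearing@(1, 1, 0) [-z clear] — {bearing}
2. cap@(0, 1, 0) [+y clear] — {bearing, cap}
3. base_plate@(0, 0, 0) [+x clear] — {base_plate, bearing, cap}
4. gear@(0, 0, 1) [-x clear] — {base_plate, bearing, cap, gear}
5. bracket@(1, 0, 1) [-y clear] — {base_plate, bearing, bracket, cap, gear}
6. spacer@(-1, 0, 1) [+z clear] — {base_plate, bearing, bracket, cap, gear, spacer}
7. flange@(-1, -1, 1) [+x clear] — {base_plate, bearing, bracket, cap, flange, gear, spacer}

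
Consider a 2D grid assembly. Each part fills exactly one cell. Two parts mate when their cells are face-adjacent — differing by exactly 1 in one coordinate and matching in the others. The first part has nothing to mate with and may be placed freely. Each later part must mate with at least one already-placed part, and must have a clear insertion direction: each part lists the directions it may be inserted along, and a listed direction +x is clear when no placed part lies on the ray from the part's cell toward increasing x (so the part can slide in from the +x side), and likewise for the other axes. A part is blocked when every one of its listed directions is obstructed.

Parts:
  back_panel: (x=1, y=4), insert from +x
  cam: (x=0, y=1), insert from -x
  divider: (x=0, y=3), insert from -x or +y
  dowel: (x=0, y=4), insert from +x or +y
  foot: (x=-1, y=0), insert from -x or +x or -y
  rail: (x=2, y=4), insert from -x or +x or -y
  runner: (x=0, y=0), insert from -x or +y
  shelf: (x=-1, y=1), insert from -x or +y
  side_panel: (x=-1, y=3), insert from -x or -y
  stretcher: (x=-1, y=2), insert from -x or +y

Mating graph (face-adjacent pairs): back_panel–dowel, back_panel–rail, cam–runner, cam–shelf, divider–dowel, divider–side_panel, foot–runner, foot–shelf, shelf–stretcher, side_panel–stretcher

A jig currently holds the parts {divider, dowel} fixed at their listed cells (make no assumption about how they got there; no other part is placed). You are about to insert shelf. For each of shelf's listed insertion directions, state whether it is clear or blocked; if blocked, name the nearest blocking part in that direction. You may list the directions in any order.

-x: ray from shelf(-1, 1) has no placed part ⇒ clear
+y: ray from shelf(-1, 1) has no placed part ⇒ clear

+y: clear; -x: clear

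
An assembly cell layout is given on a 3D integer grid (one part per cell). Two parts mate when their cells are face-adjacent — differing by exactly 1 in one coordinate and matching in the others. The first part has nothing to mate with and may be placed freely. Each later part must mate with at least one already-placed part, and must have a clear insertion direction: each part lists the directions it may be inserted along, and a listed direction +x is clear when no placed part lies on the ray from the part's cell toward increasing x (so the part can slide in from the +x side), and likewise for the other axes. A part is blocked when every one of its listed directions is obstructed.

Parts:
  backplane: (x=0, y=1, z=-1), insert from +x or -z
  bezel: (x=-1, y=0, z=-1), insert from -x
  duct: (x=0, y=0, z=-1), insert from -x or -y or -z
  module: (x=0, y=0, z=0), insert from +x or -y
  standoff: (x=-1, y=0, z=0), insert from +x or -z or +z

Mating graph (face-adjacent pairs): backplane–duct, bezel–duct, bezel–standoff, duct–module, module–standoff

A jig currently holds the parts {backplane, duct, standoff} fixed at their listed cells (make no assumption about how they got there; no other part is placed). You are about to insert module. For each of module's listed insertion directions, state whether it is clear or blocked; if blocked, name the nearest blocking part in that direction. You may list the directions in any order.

+x: ray from module(0, 0, 0) has no placed part ⇒ clear
-y: ray from module(0, 0, 0) has no placed part ⇒ clear

+x: clear; -y: clear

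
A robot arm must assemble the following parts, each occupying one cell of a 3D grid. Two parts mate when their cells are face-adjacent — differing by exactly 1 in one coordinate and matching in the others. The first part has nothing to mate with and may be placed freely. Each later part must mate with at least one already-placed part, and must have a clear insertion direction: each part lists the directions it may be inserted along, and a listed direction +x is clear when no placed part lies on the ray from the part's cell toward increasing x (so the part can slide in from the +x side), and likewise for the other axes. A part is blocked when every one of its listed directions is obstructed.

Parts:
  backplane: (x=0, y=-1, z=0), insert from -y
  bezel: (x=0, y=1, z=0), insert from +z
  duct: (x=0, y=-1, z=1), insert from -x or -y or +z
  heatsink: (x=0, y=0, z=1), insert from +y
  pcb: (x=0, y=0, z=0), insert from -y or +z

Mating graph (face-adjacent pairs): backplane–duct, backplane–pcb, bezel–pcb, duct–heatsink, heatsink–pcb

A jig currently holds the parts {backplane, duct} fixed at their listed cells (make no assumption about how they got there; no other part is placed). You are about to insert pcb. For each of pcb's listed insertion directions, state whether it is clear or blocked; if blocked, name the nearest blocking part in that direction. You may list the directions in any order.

-y: nearest on ray is backplane@(0, -1, 0) ⇒ blocked
+z: ray from pcb(0, 0, 0) has no placed part ⇒ clear

+z: clear; -y: blocked by backplane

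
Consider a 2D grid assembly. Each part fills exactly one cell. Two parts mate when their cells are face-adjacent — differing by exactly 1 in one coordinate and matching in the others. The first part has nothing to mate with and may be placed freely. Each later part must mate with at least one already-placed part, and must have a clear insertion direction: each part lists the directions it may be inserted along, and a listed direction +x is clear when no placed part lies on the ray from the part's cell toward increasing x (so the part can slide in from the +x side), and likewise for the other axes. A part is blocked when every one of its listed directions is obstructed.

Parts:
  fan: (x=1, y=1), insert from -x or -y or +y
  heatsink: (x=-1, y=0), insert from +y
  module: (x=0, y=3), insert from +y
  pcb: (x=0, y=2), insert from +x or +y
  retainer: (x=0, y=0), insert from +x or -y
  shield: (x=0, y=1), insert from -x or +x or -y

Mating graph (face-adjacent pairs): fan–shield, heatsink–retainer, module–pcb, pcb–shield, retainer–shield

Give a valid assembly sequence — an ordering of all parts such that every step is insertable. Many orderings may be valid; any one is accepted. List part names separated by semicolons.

fan; shield; retainer; pcb; module; heatsink

1. fan@(1, 1) [-x clear] — {fan}
2. shield@(0, 1) [-x clear] — {fan, shield}
3. retainer@(0, 0) [+x clear] — {fan, retainer, shield}
4. pcb@(0, 2) [+x clear] — {fan, pcb, retainer, shield}
5. module@(0, 3) [+y clear] — {fan, module, pcb, retainer, shield}
6. heatsink@(-1, 0) [+y clear] — {fan, heatsink, module, pcb, retainer, shield}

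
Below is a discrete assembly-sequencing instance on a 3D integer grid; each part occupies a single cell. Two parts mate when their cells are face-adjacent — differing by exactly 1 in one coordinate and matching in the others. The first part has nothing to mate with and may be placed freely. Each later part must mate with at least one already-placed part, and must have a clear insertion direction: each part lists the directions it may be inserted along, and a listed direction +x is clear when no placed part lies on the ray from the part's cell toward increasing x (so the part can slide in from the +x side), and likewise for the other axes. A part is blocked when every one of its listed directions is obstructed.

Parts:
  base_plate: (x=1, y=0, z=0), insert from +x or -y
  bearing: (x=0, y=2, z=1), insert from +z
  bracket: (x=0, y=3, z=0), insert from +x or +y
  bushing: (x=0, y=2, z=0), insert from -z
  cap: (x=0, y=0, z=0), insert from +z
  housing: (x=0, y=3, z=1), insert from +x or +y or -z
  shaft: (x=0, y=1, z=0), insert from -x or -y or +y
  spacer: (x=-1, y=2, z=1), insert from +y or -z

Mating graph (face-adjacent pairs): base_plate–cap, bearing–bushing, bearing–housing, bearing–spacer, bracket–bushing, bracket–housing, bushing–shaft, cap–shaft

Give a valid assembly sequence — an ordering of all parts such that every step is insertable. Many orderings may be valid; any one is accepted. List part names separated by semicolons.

bearing; housing; bracket; bushing; shaft; spacer; cap; base_plate

1. bearing@(0, 2, 1) [+z clear] — {bearing}
2. housing@(0, 3, 1) [+x clear] — {bearing, housing}
3. bracket@(0, 3, 0) [+x clear] — {bearing, bracket, housing}
4. bushing@(0, 2, 0) [-z clear] — {bearing, bracket, bushing, housing}
5. shaft@(0, 1, 0) [-x clear] — {bearing, bracket, bushing, housing, shaft}
6. spacer@(-1, 2, 1) [+y clear] — {bearing, bracket, bushing, housing, shaft, spacer}
7. cap@(0, 0, 0) [+z clear] — {bearing, bracket, bushing, cap, housing, shaft, spacer}
8. base_plate@(1, 0, 0) [+x clear] — {base_plate, bearing, bracket, bushing, cap, housing, shaft, spacer}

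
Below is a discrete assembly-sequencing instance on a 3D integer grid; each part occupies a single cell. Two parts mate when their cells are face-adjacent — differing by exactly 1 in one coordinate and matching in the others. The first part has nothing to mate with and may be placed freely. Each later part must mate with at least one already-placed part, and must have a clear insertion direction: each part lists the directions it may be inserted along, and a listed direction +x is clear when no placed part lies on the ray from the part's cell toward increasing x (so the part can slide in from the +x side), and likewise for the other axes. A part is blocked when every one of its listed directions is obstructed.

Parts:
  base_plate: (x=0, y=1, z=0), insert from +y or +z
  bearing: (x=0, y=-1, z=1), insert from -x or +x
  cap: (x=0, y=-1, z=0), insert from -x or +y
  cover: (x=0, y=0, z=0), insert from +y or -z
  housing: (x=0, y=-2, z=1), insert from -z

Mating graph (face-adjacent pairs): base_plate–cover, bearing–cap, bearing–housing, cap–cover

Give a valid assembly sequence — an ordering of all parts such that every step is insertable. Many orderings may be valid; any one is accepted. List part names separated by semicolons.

1. housing@(0, -2, 1) [-z clear] — {housing}
2. bearing@(0, -1, 1) [-x clear] — {bearing, housing}
3. cap@(0, -1, 0) [-x clear] — {bearing, cap, housing}
4. cover@(0, 0, 0) [+y clear] — {bearing, cap, cover, housing}
5. base_plate@(0, 1, 0) [+y clear] — {base_plate, bearing, cap, cover, housing}

housing; bearing; cap; cover; base_plate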